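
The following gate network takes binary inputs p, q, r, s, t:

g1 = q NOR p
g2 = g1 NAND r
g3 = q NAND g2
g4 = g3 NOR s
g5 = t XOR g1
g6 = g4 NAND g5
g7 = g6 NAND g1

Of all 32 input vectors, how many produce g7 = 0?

8

g7 = g6 NAND g1 must be 0, so both g6 = 1 and g1 = 1.
Enumerating the 32 input combinations, 8 give g7 = 0 and 24 give g7 = 1.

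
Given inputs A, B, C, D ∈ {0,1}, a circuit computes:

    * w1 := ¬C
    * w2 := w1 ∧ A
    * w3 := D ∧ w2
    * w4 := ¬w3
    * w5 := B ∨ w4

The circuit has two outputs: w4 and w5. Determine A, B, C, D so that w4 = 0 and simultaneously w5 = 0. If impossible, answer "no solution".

Check with A=1 B=0 C=0 D=1:
w1 = ¬C = ¬0 = 1
w2 = w1 ∧ A = 1 ∧ 1 = 1
w3 = D ∧ w2 = 1 ∧ 1 = 1
w4 = ¬w3 = ¬1 = 0
w5 = B ∨ w4 = 0 ∨ 0 = 0
So w4 = 0 and w5 = 0.

A=1 B=0 C=0 D=1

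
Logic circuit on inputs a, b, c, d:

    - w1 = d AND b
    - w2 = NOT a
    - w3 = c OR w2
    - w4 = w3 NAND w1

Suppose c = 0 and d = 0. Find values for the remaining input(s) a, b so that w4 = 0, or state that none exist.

With c = 0 and d = 0 fixed, none of the 4 settings of a, b give w4 = 0.
For example, with a=0, b=1:
w1 = d AND b = 0 AND 1 = 0
w2 = NOT a = NOT 0 = 1
w3 = c OR w2 = 0 OR 1 = 1
w4 = w3 NAND w1 = 1 NAND 0 = 1
giving w4 = 1 ≠ 0.

no solution exists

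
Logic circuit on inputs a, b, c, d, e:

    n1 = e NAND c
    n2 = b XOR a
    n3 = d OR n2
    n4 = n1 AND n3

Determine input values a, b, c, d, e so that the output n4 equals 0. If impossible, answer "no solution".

a=0, b=1, c=1, d=0, e=1

n4 = n1 AND n3 must be 0, so at least one of n1, n3 is 0.
Check with a=0, b=1, c=1, d=0, e=1:
n1 = e NAND c = 1 NAND 1 = 0
n2 = b XOR a = 1 XOR 0 = 1
n3 = d OR n2 = 0 OR 1 = 1
n4 = n1 AND n3 = 0 AND 1 = 0
So n4 = 0 as required.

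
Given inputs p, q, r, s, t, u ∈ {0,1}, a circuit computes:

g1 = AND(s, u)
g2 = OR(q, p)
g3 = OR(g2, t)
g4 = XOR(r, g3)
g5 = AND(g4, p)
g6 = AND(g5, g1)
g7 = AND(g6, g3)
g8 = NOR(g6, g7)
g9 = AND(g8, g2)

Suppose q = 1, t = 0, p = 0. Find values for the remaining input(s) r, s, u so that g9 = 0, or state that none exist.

no solution exists

With q = 1, t = 0, p = 0 fixed, none of the 8 settings of r, s, u give g9 = 0.
For example, with r=0, s=0, u=1:
g1 = AND(s, u) = AND(0, 1) = 0
g2 = OR(q, p) = OR(1, 0) = 1
g3 = OR(g2, t) = OR(1, 0) = 1
g4 = XOR(r, g3) = XOR(0, 1) = 1
g5 = AND(g4, p) = AND(1, 0) = 0
g6 = AND(g5, g1) = AND(0, 0) = 0
g7 = AND(g6, g3) = AND(0, 1) = 0
g8 = NOR(g6, g7) = NOR(0, 0) = 1
g9 = AND(g8, g2) = AND(1, 1) = 1
giving g9 = 1 ≠ 0.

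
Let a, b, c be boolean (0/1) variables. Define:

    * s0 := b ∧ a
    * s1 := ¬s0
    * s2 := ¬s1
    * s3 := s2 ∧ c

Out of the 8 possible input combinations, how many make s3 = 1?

1

s3 = s2 ∧ c must be 1, so both s2 = 1 and c = 1.
s2 = ¬s1 must be 1, so s1 = 0.
Enumerating the 8 input combinations, 1 give s3 = 1 and 7 give s3 = 0.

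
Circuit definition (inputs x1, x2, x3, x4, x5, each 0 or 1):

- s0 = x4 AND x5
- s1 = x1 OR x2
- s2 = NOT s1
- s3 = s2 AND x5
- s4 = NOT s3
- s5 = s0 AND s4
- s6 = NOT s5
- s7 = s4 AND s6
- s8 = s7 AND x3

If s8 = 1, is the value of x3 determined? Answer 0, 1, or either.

s8 = s7 AND x3 must be 1, so both s7 = 1 and x3 = 1.
Every assignment with s8 = 1 has x3 = 1; there are 11 such assignment(s).

1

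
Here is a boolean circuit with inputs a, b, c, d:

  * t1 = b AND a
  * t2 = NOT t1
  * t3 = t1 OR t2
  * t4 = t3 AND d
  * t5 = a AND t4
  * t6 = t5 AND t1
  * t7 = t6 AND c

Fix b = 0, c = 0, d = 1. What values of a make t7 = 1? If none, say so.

With b = 0, c = 0, d = 1 fixed, none of the 2 settings of a give t7 = 1.
For example, with a=0:
t1 = b AND a = 0 AND 0 = 0
t2 = NOT t1 = NOT 0 = 1
t3 = t1 OR t2 = 0 OR 1 = 1
t4 = t3 AND d = 1 AND 1 = 1
t5 = a AND t4 = 0 AND 1 = 0
t6 = t5 AND t1 = 0 AND 0 = 0
t7 = t6 AND c = 0 AND 0 = 0
giving t7 = 0 ≠ 1.

no solution exists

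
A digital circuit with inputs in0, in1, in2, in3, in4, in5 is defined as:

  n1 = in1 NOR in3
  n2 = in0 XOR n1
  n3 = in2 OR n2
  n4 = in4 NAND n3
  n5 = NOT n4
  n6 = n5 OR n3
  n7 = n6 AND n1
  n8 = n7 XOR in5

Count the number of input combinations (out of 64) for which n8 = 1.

32

n8 = n7 XOR in5 must be 1, so n7 and in5 differ.
Enumerating the 64 input combinations, 32 give n8 = 1 and 32 give n8 = 0.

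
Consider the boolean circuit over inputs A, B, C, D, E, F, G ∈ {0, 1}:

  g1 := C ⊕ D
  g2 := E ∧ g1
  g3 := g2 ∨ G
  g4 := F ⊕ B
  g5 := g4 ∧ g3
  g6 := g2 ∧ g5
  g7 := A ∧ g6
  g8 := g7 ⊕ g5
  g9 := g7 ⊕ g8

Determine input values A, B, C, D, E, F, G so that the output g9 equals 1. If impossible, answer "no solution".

A=1 B=0 C=0 D=1 E=0 F=1 G=1

g9 = g7 ⊕ g8 must be 1, so g7 and g8 differ.
Check with A=1 B=0 C=0 D=1 E=0 F=1 G=1:
g1 = C ⊕ D = 0 ⊕ 1 = 1
g2 = E ∧ g1 = 0 ∧ 1 = 0
g3 = g2 ∨ G = 0 ∨ 1 = 1
g4 = F ⊕ B = 1 ⊕ 0 = 1
g5 = g4 ∧ g3 = 1 ∧ 1 = 1
g6 = g2 ∧ g5 = 0 ∧ 1 = 0
g7 = A ∧ g6 = 1 ∧ 0 = 0
g8 = g7 ⊕ g5 = 0 ⊕ 1 = 1
g9 = g7 ⊕ g8 = 0 ⊕ 1 = 1
So g9 = 1 as required.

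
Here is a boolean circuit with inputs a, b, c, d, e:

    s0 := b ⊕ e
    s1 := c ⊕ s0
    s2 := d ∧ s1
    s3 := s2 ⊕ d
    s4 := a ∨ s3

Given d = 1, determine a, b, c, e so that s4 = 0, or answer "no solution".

s4 = a ∨ s3 must be 0, so both a = 0 and s3 = 0.
s3 = s2 ⊕ d must be 0, so s2 and d are equal.
Check with d = 1 and a=0, b=0, c=1, e=0:
s0 = b ⊕ e = 0 ⊕ 0 = 0
s1 = c ⊕ s0 = 1 ⊕ 0 = 1
s2 = d ∧ s1 = 1 ∧ 1 = 1
s3 = s2 ⊕ d = 1 ⊕ 1 = 0
s4 = a ∨ s3 = 0 ∨ 0 = 0
So s4 = 0.

a=0 b=0 c=1 e=0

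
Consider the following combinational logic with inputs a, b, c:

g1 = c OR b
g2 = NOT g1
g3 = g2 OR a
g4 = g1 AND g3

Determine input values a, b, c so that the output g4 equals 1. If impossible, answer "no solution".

a=1, b=1, c=1

g4 = g1 AND g3 must be 1, so both g1 = 1 and g3 = 1.
Check with a=1, b=1, c=1:
g1 = c OR b = 1 OR 1 = 1
g2 = NOT g1 = NOT 1 = 0
g3 = g2 OR a = 0 OR 1 = 1
g4 = g1 AND g3 = 1 AND 1 = 1
So g4 = 1 as required.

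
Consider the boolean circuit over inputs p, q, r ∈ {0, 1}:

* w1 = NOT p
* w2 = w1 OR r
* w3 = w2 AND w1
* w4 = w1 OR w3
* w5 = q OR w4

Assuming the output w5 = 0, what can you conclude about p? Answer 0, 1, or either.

1

w5 = q OR w4 must be 0, so both q = 0 and w4 = 0.
w4 = w1 OR w3 must be 0, so both w1 = 0 and w3 = 0.
Every assignment with w5 = 0 has p = 1; there are 2 such assignment(s).
  p=1, q=0, r=0
  p=1, q=0, r=1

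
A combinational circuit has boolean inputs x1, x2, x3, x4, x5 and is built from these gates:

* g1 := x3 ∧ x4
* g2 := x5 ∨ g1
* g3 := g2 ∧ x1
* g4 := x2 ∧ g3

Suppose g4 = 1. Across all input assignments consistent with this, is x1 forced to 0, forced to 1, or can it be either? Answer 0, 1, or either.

g4 = x2 ∧ g3 must be 1, so both x2 = 1 and g3 = 1.
g3 = g2 ∧ x1 must be 1, so both g2 = 1 and x1 = 1.
Every assignment with g4 = 1 has x1 = 1; there are 5 such assignment(s).

1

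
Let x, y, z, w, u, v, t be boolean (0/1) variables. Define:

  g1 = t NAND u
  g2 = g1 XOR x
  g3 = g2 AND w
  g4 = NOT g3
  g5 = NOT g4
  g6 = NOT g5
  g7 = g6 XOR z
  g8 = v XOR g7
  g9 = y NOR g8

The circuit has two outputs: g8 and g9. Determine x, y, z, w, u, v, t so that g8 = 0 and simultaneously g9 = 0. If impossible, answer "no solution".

x=0, y=1, z=0, w=1, u=0, v=0, t=1

Check with x=0, y=1, z=0, w=1, u=0, v=0, t=1:
g1 = t NAND u = 1 NAND 0 = 1
g2 = g1 XOR x = 1 XOR 0 = 1
g3 = g2 AND w = 1 AND 1 = 1
g4 = NOT g3 = NOT 1 = 0
g5 = NOT g4 = NOT 0 = 1
g6 = NOT g5 = NOT 1 = 0
g7 = g6 XOR z = 0 XOR 0 = 0
g8 = v XOR g7 = 0 XOR 0 = 0
g9 = y NOR g8 = 1 NOR 0 = 0
So g8 = 0 and g9 = 0.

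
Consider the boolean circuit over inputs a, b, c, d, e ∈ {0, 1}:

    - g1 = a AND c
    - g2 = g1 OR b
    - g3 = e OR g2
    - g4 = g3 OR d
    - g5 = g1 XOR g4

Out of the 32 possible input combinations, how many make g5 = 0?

g5 = g1 XOR g4 must be 0, so g1 and g4 are equal.
Enumerating the 32 input combinations, 11 give g5 = 0 and 21 give g5 = 1.

11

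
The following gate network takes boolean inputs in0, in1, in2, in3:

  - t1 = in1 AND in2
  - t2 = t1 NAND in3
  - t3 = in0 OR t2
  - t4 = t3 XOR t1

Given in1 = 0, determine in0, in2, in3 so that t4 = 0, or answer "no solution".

With in1 = 0 fixed, none of the 8 settings of in0, in2, in3 give t4 = 0.
For example, with in0=0, in2=1, in3=0:
t1 = in1 AND in2 = 0 AND 1 = 0
t2 = t1 NAND in3 = 0 NAND 0 = 1
t3 = in0 OR t2 = 0 OR 1 = 1
t4 = t3 XOR t1 = 1 XOR 0 = 1
giving t4 = 1 ≠ 0.

no solution exists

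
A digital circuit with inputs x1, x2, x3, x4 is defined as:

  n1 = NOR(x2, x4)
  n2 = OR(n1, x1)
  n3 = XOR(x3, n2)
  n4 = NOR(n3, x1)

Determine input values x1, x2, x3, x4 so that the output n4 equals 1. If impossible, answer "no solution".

n4 = NOR(n3, x1) must be 1, so both n3 = 0 and x1 = 0.
n3 = XOR(x3, n2) must be 0, so x3 and n2 are equal.
Check with x1=0 x2=0 x3=0 x4=1:
n1 = NOR(x2, x4) = NOR(0, 1) = 0
n2 = OR(n1, x1) = OR(0, 0) = 0
n3 = XOR(x3, n2) = XOR(0, 0) = 0
n4 = NOR(n3, x1) = NOR(0, 0) = 1
So n4 = 1 as required.

x1=0 x2=0 x3=0 x4=1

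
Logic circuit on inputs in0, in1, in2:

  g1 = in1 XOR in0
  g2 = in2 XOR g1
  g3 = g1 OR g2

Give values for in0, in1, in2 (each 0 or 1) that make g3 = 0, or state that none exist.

g3 = g1 OR g2 must be 0, so both g1 = 0 and g2 = 0.
g1 = in1 XOR in0 must be 0, so in1 and in0 are equal.
g2 = in2 XOR g1 must be 0, so in2 and g1 are equal.
Check with in0=1, in1=1, in2=0:
g1 = in1 XOR in0 = 1 XOR 1 = 0
g2 = in2 XOR g1 = 0 XOR 0 = 0
g3 = g1 OR g2 = 0 OR 0 = 0
So g3 = 0 as required.

in0=1, in1=1, in2=0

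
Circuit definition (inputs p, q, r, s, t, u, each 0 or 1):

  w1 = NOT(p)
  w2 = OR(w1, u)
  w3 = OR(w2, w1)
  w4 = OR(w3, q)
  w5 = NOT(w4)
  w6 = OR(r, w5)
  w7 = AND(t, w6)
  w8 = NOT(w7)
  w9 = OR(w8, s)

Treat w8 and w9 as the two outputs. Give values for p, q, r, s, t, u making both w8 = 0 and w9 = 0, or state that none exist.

Check with p=0, q=1, r=1, s=0, t=1, u=1:
w1 = NOT(p) = NOT 0 = 1
w2 = OR(w1, u) = OR(1, 1) = 1
w3 = OR(w2, w1) = OR(1, 1) = 1
w4 = OR(w3, q) = OR(1, 1) = 1
w5 = NOT(w4) = NOT 1 = 0
w6 = OR(r, w5) = OR(1, 0) = 1
w7 = AND(t, w6) = AND(1, 1) = 1
w8 = NOT(w7) = NOT 1 = 0
w9 = OR(w8, s) = OR(0, 0) = 0
So w8 = 0 and w9 = 0.

p=0, q=1, r=1, s=0, t=1, u=1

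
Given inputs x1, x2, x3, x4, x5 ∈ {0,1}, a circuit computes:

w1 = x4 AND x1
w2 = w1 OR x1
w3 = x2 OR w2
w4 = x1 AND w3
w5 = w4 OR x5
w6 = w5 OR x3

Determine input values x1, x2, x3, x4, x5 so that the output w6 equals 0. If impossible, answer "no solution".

w6 = w5 OR x3 must be 0, so both w5 = 0 and x3 = 0.
Check with x1=0, x2=1, x3=0, x4=0, x5=0:
w1 = x4 AND x1 = 0 AND 0 = 0
w2 = w1 OR x1 = 0 OR 0 = 0
w3 = x2 OR w2 = 1 OR 0 = 1
w4 = x1 AND w3 = 0 AND 1 = 0
w5 = w4 OR x5 = 0 OR 0 = 0
w6 = w5 OR x3 = 0 OR 0 = 0
So w6 = 0 as required.

x1=0, x2=1, x3=0, x4=0, x5=0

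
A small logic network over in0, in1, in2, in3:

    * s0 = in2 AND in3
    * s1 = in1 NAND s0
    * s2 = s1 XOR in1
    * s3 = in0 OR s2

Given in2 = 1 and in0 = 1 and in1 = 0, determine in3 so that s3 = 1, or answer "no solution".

s3 = in0 OR s2 must be 1, so at least one of in0, s2 is 1.
Check with in2 = 1 and in0 = 1 and in1 = 0 and in3=0:
s0 = in2 AND in3 = 1 AND 0 = 0
s1 = in1 NAND s0 = 0 NAND 0 = 1
s2 = s1 XOR in1 = 1 XOR 0 = 1
s3 = in0 OR s2 = 1 OR 1 = 1
So s3 = 1.

in3=0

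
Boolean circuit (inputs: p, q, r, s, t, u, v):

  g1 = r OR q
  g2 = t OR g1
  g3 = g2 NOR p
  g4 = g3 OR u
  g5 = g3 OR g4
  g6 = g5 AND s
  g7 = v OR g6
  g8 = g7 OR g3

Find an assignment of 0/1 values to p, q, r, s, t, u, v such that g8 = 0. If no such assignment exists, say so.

p=0 q=0 r=0 s=1 t=1 u=0 v=0

g8 = g7 OR g3 must be 0, so both g7 = 0 and g3 = 0.
g7 = v OR g6 must be 0, so both v = 0 and g6 = 0.
Check with p=0 q=0 r=0 s=1 t=1 u=0 v=0:
g1 = r OR q = 0 OR 0 = 0
g2 = t OR g1 = 1 OR 0 = 1
g3 = g2 NOR p = 1 NOR 0 = 0
g4 = g3 OR u = 0 OR 0 = 0
g5 = g3 OR g4 = 0 OR 0 = 0
g6 = g5 AND s = 0 AND 1 = 0
g7 = v OR g6 = 0 OR 0 = 0
g8 = g7 OR g3 = 0 OR 0 = 0
So g8 = 0 as required.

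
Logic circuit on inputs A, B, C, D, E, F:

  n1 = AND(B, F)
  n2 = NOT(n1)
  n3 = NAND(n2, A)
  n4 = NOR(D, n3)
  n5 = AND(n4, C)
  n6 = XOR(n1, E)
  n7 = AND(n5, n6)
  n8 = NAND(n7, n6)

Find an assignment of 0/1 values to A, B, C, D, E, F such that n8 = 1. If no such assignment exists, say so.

n8 = NAND(n7, n6) must be 1, so at least one of n7, n6 is 0.
Check with A=1, B=1, C=1, D=0, E=0, F=1:
n1 = AND(B, F) = AND(1, 1) = 1
n2 = NOT(n1) = NOT 1 = 0
n3 = NAND(n2, A) = NAND(0, 1) = 1
n4 = NOR(D, n3) = NOR(0, 1) = 0
n5 = AND(n4, C) = AND(0, 1) = 0
n6 = XOR(n1, E) = XOR(1, 0) = 1
n7 = AND(n5, n6) = AND(0, 1) = 0
n8 = NAND(n7, n6) = NAND(0, 1) = 1
So n8 = 1 as required.

A=1, B=1, C=1, D=0, E=0, F=1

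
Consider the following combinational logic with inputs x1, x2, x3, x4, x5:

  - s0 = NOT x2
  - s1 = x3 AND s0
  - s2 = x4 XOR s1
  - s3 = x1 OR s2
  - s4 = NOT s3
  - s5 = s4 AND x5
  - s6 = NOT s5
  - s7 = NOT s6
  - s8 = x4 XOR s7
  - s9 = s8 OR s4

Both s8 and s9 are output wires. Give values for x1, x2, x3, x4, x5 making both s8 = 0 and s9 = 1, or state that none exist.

Check with x1=0 x2=1 x3=1 x4=0 x5=0:
s0 = NOT x2 = NOT 1 = 0
s1 = x3 AND s0 = 1 AND 0 = 0
s2 = x4 XOR s1 = 0 XOR 0 = 0
s3 = x1 OR s2 = 0 OR 0 = 0
s4 = NOT s3 = NOT 0 = 1
s5 = s4 AND x5 = 1 AND 0 = 0
s6 = NOT s5 = NOT 0 = 1
s7 = NOT s6 = NOT 1 = 0
s8 = x4 XOR s7 = 0 XOR 0 = 0
s9 = s8 OR s4 = 0 OR 1 = 1
So s8 = 0 and s9 = 1.

x1=0 x2=1 x3=1 x4=0 x5=0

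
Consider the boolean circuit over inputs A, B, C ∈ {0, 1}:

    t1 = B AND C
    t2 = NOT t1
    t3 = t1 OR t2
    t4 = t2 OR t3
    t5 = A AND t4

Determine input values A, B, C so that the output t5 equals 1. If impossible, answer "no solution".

A=1 B=1 C=0

t5 = A AND t4 must be 1, so both A = 1 and t4 = 1.
t4 = t2 OR t3 must be 1, so at least one of t2, t3 is 1.
Check with A=1 B=1 C=0:
t1 = B AND C = 1 AND 0 = 0
t2 = NOT t1 = NOT 0 = 1
t3 = t1 OR t2 = 0 OR 1 = 1
t4 = t2 OR t3 = 1 OR 1 = 1
t5 = A AND t4 = 1 AND 1 = 1
So t5 = 1 as required.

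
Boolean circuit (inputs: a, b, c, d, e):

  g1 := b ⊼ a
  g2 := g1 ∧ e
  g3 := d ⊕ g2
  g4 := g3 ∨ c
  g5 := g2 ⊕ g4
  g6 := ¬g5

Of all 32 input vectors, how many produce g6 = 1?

g6 = ¬g5 must be 1, so g5 = 0.
g5 = g2 ⊕ g4 must be 0, so g2 and g4 are equal.
Enumerating the 32 input combinations, 14 give g6 = 1 and 18 give g6 = 0.

14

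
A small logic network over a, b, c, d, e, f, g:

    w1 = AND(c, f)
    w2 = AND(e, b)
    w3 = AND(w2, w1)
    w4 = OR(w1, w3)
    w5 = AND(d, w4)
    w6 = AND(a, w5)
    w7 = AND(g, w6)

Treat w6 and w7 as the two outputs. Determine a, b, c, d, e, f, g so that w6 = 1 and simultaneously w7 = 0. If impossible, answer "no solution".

a=1 b=1 c=1 d=1 e=1 f=1 g=0

Check with a=1 b=1 c=1 d=1 e=1 f=1 g=0:
w1 = AND(c, f) = AND(1, 1) = 1
w2 = AND(e, b) = AND(1, 1) = 1
w3 = AND(w2, w1) = AND(1, 1) = 1
w4 = OR(w1, w3) = OR(1, 1) = 1
w5 = AND(d, w4) = AND(1, 1) = 1
w6 = AND(a, w5) = AND(1, 1) = 1
w7 = AND(g, w6) = AND(0, 1) = 0
So w6 = 1 and w7 = 0.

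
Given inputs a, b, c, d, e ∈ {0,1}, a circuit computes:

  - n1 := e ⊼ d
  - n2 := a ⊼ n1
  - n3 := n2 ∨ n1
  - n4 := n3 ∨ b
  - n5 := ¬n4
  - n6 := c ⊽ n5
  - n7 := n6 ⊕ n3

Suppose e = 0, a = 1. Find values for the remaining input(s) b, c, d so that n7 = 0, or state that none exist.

b=1 c=0 d=1

Check with e = 0, a = 1 and b=1, c=0, d=1:
n1 = e ⊼ d = 0 ⊼ 1 = 1
n2 = a ⊼ n1 = 1 ⊼ 1 = 0
n3 = n2 ∨ n1 = 0 ∨ 1 = 1
n4 = n3 ∨ b = 1 ∨ 1 = 1
n5 = ¬n4 = ¬1 = 0
n6 = c ⊽ n5 = 0 ⊽ 0 = 1
n7 = n6 ⊕ n3 = 1 ⊕ 1 = 0
So n7 = 0.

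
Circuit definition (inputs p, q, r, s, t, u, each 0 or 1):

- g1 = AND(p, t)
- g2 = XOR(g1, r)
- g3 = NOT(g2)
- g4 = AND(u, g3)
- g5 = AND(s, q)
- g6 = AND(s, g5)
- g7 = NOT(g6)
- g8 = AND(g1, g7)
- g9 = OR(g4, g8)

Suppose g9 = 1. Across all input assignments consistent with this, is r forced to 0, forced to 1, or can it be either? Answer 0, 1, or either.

Both values of r occur among assignments with g9 = 1:
  r=0: p=0, q=0, r=0, s=0, t=0, u=1
  r=1: p=1, q=0, r=1, s=0, t=1, u=0

either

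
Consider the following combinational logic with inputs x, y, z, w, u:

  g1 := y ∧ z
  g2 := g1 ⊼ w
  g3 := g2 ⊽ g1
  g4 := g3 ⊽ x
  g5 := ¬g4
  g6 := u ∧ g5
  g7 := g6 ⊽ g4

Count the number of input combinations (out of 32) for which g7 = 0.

24

g7 = g6 ⊽ g4 must be 0, so at least one of g6, g4 is 1.
Enumerating the 32 input combinations, 24 give g7 = 0 and 8 give g7 = 1.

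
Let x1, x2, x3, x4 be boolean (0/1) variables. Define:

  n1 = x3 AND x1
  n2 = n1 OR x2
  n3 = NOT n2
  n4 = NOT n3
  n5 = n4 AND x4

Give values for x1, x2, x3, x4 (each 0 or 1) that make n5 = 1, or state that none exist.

x1=1, x2=0, x3=1, x4=1

Check with x1=1, x2=0, x3=1, x4=1:
n1 = x3 AND x1 = 1 AND 1 = 1
n2 = n1 OR x2 = 1 OR 0 = 1
n3 = NOT n2 = NOT 1 = 0
n4 = NOT n3 = NOT 0 = 1
n5 = n4 AND x4 = 1 AND 1 = 1
So n5 = 1 as required.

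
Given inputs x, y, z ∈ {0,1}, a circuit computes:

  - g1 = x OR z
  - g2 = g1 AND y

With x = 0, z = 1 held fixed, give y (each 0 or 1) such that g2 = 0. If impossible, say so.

g2 = g1 AND y must be 0, so at least one of g1, y is 0.
Check with x = 0, z = 1 and y=0:
g1 = x OR z = 0 OR 1 = 1
g2 = g1 AND y = 1 AND 0 = 0
So g2 = 0.

y=0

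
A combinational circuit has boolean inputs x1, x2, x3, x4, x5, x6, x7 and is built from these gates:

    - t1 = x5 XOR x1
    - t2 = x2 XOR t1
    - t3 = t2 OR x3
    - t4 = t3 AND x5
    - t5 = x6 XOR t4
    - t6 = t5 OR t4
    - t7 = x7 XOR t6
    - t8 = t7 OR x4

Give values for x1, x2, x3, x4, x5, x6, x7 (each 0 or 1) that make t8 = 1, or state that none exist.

x1=0, x2=1, x3=0, x4=0, x5=1, x6=0, x7=1

Check with x1=0, x2=1, x3=0, x4=0, x5=1, x6=0, x7=1:
t1 = x5 XOR x1 = 1 XOR 0 = 1
t2 = x2 XOR t1 = 1 XOR 1 = 0
t3 = t2 OR x3 = 0 OR 0 = 0
t4 = t3 AND x5 = 0 AND 1 = 0
t5 = x6 XOR t4 = 0 XOR 0 = 0
t6 = t5 OR t4 = 0 OR 0 = 0
t7 = x7 XOR t6 = 1 XOR 0 = 1
t8 = t7 OR x4 = 1 OR 0 = 1
So t8 = 1 as required.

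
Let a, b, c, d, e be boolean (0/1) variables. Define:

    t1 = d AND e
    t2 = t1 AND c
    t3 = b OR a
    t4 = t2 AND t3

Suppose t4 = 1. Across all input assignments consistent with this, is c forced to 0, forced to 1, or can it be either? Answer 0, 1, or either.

t4 = t2 AND t3 must be 1, so both t2 = 1 and t3 = 1.
t2 = t1 AND c must be 1, so both t1 = 1 and c = 1.
Every assignment with t4 = 1 has c = 1; there are 3 such assignment(s).
  a=0, b=1, c=1, d=1, e=1
  a=1, b=0, c=1, d=1, e=1
  a=1, b=1, c=1, d=1, e=1

1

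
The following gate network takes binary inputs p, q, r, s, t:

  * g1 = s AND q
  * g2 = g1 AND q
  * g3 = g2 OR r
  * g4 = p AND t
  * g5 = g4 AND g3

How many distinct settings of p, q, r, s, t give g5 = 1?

g5 = g4 AND g3 must be 1, so both g4 = 1 and g3 = 1.
g4 = p AND t must be 1, so both p = 1 and t = 1.
g3 = g2 OR r must be 1, so at least one of g2, r is 1.
Satisfying assignments:
  p=1, q=0, r=1, s=0, t=1
  p=1, q=0, r=1, s=1, t=1
  p=1, q=1, r=0, s=1, t=1
  p=1, q=1, r=1, s=0, t=1
  p=1, q=1, r=1, s=1, t=1

5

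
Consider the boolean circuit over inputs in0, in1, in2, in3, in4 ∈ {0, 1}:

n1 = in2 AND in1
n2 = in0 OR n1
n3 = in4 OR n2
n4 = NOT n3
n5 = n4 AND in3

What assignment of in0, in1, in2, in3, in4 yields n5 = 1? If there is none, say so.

in0=0, in1=1, in2=0, in3=1, in4=0

Check with in0=0, in1=1, in2=0, in3=1, in4=0:
n1 = in2 AND in1 = 0 AND 1 = 0
n2 = in0 OR n1 = 0 OR 0 = 0
n3 = in4 OR n2 = 0 OR 0 = 0
n4 = NOT n3 = NOT 0 = 1
n5 = n4 AND in3 = 1 AND 1 = 1
So n5 = 1 as required.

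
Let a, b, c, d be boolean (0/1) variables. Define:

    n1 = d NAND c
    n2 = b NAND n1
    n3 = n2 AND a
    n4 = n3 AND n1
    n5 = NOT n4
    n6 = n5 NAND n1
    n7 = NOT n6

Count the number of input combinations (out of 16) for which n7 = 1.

9

n7 = NOT n6 must be 1, so n6 = 0.
n6 = n5 NAND n1 must be 0, so both n5 = 1 and n1 = 1.
n5 = NOT n4 must be 1, so n4 = 0.
Enumerating the 16 input combinations, 9 give n7 = 1 and 7 give n7 = 0.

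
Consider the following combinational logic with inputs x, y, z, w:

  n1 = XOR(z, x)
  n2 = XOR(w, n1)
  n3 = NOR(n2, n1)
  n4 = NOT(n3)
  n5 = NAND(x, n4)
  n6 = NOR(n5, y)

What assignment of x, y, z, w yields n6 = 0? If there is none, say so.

Check with x=0, y=0, z=1, w=1:
n1 = XOR(z, x) = XOR(1, 0) = 1
n2 = XOR(w, n1) = XOR(1, 1) = 0
n3 = NOR(n2, n1) = NOR(0, 1) = 0
n4 = NOT(n3) = NOT 0 = 1
n5 = NAND(x, n4) = NAND(0, 1) = 1
n6 = NOR(n5, y) = NOR(1, 0) = 0
So n6 = 0 as required.

x=0, y=0, z=1, w=1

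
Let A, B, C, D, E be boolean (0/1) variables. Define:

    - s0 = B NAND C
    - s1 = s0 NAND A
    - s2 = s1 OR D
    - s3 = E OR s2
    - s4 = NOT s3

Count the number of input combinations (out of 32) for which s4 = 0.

s4 = NOT s3 must be 0, so s3 = 1.
Enumerating the 32 input combinations, 29 give s4 = 0 and 3 give s4 = 1.

29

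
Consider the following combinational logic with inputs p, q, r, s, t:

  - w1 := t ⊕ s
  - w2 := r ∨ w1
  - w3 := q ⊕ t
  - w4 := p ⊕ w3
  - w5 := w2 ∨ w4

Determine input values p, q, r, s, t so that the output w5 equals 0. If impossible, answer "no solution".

Check with p=0, q=1, r=0, s=1, t=1:
w1 = t ⊕ s = 1 ⊕ 1 = 0
w2 = r ∨ w1 = 0 ∨ 0 = 0
w3 = q ⊕ t = 1 ⊕ 1 = 0
w4 = p ⊕ w3 = 0 ⊕ 0 = 0
w5 = w2 ∨ w4 = 0 ∨ 0 = 0
So w5 = 0 as required.

p=0, q=1, r=0, s=1, t=1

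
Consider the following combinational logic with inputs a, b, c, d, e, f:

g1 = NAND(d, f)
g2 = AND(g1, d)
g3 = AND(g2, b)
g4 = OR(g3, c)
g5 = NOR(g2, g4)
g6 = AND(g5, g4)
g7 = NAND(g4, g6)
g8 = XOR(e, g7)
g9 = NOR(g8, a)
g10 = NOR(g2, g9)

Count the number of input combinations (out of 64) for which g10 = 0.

28

g10 = NOR(g2, g9) must be 0, so at least one of g2, g9 is 1.
Enumerating the 64 input combinations, 28 give g10 = 0 and 36 give g10 = 1.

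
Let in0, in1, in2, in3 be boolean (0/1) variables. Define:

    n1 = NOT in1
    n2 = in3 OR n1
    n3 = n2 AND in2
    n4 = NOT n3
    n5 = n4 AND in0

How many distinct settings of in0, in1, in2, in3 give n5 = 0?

n5 = n4 AND in0 must be 0, so at least one of n4, in0 is 0.
Enumerating the 16 input combinations, 11 give n5 = 0 and 5 give n5 = 1.

11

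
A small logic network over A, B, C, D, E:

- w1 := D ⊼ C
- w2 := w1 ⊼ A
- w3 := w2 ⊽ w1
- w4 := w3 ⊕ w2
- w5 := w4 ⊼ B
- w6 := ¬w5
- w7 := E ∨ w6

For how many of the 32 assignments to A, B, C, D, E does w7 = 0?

w7 = E ∨ w6 must be 0, so both E = 0 and w6 = 0.
w6 = ¬w5 must be 0, so w5 = 1.
Enumerating the 32 input combinations, 11 give w7 = 0 and 21 give w7 = 1.

11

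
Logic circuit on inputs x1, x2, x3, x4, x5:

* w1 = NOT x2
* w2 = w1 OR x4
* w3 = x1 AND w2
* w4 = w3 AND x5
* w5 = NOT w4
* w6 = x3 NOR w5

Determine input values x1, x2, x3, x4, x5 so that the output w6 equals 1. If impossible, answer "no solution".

x1=1, x2=1, x3=0, x4=1, x5=1

w6 = x3 NOR w5 must be 1, so both x3 = 0 and w5 = 0.
Check with x1=1, x2=1, x3=0, x4=1, x5=1:
w1 = NOT x2 = NOT 1 = 0
w2 = w1 OR x4 = 0 OR 1 = 1
w3 = x1 AND w2 = 1 AND 1 = 1
w4 = w3 AND x5 = 1 AND 1 = 1
w5 = NOT w4 = NOT 1 = 0
w6 = x3 NOR w5 = 0 NOR 0 = 1
So w6 = 1 as required.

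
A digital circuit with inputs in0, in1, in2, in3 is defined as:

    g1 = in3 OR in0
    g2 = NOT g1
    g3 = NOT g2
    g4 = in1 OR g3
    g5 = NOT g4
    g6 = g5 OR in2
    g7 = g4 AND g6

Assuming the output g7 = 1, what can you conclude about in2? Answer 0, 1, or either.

1

g7 = g4 AND g6 must be 1, so both g4 = 1 and g6 = 1.
g4 = in1 OR g3 must be 1, so at least one of in1, g3 is 1.
Every assignment with g7 = 1 has in2 = 1; there are 7 such assignment(s).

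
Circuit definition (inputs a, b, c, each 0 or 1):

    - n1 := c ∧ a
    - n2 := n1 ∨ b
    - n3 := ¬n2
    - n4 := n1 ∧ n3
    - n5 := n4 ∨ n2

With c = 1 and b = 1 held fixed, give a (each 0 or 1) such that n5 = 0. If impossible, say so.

no solution exists

With c = 1 and b = 1 fixed, none of the 2 settings of a give n5 = 0.
For example, with a=1:
n1 = c ∧ a = 1 ∧ 1 = 1
n2 = n1 ∨ b = 1 ∨ 1 = 1
n3 = ¬n2 = ¬1 = 0
n4 = n1 ∧ n3 = 1 ∧ 0 = 0
n5 = n4 ∨ n2 = 0 ∨ 1 = 1
giving n5 = 1 ≠ 0.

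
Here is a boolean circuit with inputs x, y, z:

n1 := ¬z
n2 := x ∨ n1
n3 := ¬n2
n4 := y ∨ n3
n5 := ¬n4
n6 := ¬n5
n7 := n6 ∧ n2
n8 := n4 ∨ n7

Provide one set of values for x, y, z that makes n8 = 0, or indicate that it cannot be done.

x=1 y=0 z=1

n8 = n4 ∨ n7 must be 0, so both n4 = 0 and n7 = 0.
Check with x=1 y=0 z=1:
n1 = ¬z = ¬1 = 0
n2 = x ∨ n1 = 1 ∨ 0 = 1
n3 = ¬n2 = ¬1 = 0
n4 = y ∨ n3 = 0 ∨ 0 = 0
n5 = ¬n4 = ¬0 = 1
n6 = ¬n5 = ¬1 = 0
n7 = n6 ∧ n2 = 0 ∧ 1 = 0
n8 = n4 ∨ n7 = 0 ∨ 0 = 0
So n8 = 0 as required.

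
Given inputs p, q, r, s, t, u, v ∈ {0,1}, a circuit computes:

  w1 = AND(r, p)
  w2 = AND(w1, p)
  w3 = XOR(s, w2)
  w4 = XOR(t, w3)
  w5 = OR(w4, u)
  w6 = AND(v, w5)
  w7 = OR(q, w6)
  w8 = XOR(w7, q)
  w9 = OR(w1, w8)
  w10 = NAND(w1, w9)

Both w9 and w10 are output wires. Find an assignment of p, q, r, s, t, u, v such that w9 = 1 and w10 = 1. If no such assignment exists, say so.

p=1, q=0, r=0, s=1, t=0, u=1, v=1

Check with p=1, q=0, r=0, s=1, t=0, u=1, v=1:
w1 = AND(r, p) = AND(0, 1) = 0
w2 = AND(w1, p) = AND(0, 1) = 0
w3 = XOR(s, w2) = XOR(1, 0) = 1
w4 = XOR(t, w3) = XOR(0, 1) = 1
w5 = OR(w4, u) = OR(1, 1) = 1
w6 = AND(v, w5) = AND(1, 1) = 1
w7 = OR(q, w6) = OR(0, 1) = 1
w8 = XOR(w7, q) = XOR(1, 0) = 1
w9 = OR(w1, w8) = OR(0, 1) = 1
w10 = NAND(w1, w9) = NAND(0, 1) = 1
So w9 = 1 and w10 = 1.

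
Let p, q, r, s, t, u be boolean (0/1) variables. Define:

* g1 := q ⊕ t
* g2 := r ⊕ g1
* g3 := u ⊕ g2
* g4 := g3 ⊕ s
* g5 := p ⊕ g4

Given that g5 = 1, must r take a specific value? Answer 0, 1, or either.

either

Both values of r occur among assignments with g5 = 1:
  r=0: p=0, q=0, r=0, s=0, t=0, u=1
  r=1: p=0, q=0, r=1, s=0, t=0, u=0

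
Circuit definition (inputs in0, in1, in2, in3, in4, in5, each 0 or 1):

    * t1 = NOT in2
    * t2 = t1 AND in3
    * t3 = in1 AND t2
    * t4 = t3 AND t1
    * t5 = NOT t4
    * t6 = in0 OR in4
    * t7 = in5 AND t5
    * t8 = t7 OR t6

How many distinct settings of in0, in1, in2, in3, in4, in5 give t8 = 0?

9

t8 = t7 OR t6 must be 0, so both t7 = 0 and t6 = 0.
t7 = in5 AND t5 must be 0, so at least one of in5, t5 is 0.
t6 = in0 OR in4 must be 0, so both in0 = 0 and in4 = 0.
Enumerating the 64 input combinations, 9 give t8 = 0 and 55 give t8 = 1.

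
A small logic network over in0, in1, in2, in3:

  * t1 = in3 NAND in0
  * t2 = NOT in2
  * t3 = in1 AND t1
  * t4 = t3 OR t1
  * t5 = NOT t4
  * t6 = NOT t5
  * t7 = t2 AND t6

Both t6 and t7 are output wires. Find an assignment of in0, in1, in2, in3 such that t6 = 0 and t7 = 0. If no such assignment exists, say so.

in0=1, in1=1, in2=1, in3=1

Check with in0=1, in1=1, in2=1, in3=1:
t1 = in3 NAND in0 = 1 NAND 1 = 0
t2 = NOT in2 = NOT 1 = 0
t3 = in1 AND t1 = 1 AND 0 = 0
t4 = t3 OR t1 = 0 OR 0 = 0
t5 = NOT t4 = NOT 0 = 1
t6 = NOT t5 = NOT 1 = 0
t7 = t2 AND t6 = 0 AND 0 = 0
So t6 = 0 and t7 = 0.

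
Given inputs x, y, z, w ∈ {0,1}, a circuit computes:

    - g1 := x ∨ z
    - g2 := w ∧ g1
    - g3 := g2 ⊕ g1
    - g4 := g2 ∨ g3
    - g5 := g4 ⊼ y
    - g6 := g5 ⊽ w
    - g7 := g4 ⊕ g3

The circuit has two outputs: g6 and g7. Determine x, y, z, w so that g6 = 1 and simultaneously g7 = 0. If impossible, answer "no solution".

x=1 y=1 z=1 w=0

Check with x=1 y=1 z=1 w=0:
g1 = x ∨ z = 1 ∨ 1 = 1
g2 = w ∧ g1 = 0 ∧ 1 = 0
g3 = g2 ⊕ g1 = 0 ⊕ 1 = 1
g4 = g2 ∨ g3 = 0 ∨ 1 = 1
g5 = g4 ⊼ y = 1 ⊼ 1 = 0
g6 = g5 ⊽ w = 0 ⊽ 0 = 1
g7 = g4 ⊕ g3 = 1 ⊕ 1 = 0
So g6 = 1 and g7 = 0.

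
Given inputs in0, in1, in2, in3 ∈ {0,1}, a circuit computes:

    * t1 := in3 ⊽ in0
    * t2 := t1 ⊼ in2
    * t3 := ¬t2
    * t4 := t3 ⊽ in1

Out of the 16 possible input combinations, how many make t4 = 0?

9

t4 = t3 ⊽ in1 must be 0, so at least one of t3, in1 is 1.
Enumerating the 16 input combinations, 9 give t4 = 0 and 7 give t4 = 1.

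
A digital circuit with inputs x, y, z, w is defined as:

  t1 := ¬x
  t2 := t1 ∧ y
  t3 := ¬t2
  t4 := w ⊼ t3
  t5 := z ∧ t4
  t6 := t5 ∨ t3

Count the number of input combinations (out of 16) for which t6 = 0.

2

t6 = t5 ∨ t3 must be 0, so both t5 = 0 and t3 = 0.
t5 = z ∧ t4 must be 0, so at least one of z, t4 is 0.
Satisfying assignments:
  x=0, y=1, z=0, w=0
  x=0, y=1, z=0, w=1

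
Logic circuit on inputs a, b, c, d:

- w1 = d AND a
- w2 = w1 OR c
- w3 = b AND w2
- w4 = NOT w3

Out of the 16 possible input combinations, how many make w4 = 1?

w4 = NOT w3 must be 1, so w3 = 0.
w3 = b AND w2 must be 0, so at least one of b, w2 is 0.
Enumerating the 16 input combinations, 11 give w4 = 1 and 5 give w4 = 0.

11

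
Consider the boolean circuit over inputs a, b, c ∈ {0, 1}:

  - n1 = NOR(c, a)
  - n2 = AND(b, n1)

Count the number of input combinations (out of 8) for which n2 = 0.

7

n2 = AND(b, n1) must be 0, so at least one of b, n1 is 0.
Enumerating the 8 input combinations, 7 give n2 = 0 and 1 give n2 = 1.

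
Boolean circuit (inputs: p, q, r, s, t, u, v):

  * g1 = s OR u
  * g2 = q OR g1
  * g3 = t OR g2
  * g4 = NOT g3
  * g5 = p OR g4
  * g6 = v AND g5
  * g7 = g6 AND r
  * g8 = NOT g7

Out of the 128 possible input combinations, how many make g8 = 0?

g8 = NOT g7 must be 0, so g7 = 1.
g7 = g6 AND r must be 1, so both g6 = 1 and r = 1.
Enumerating the 128 input combinations, 17 give g8 = 0 and 111 give g8 = 1.

17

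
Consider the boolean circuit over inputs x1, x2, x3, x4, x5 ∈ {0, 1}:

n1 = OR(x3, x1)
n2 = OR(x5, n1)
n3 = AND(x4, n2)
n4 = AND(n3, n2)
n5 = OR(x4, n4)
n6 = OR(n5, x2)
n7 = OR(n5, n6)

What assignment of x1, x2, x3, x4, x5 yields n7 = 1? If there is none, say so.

x1=0 x2=0 x3=0 x4=1 x5=0

n7 = OR(n5, n6) must be 1, so at least one of n5, n6 is 1.
Check with x1=0 x2=0 x3=0 x4=1 x5=0:
n1 = OR(x3, x1) = OR(0, 0) = 0
n2 = OR(x5, n1) = OR(0, 0) = 0
n3 = AND(x4, n2) = AND(1, 0) = 0
n4 = AND(n3, n2) = AND(0, 0) = 0
n5 = OR(x4, n4) = OR(1, 0) = 1
n6 = OR(n5, x2) = OR(1, 0) = 1
n7 = OR(n5, n6) = OR(1, 1) = 1
So n7 = 1 as required.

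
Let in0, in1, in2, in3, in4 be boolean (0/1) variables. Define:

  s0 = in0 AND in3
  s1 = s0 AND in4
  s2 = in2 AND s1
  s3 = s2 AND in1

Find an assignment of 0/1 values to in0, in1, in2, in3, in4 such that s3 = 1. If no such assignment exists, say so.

s3 = s2 AND in1 must be 1, so both s2 = 1 and in1 = 1.
s2 = in2 AND s1 must be 1, so both in2 = 1 and s1 = 1.
Check with in0=1, in1=1, in2=1, in3=1, in4=1:
s0 = in0 AND in3 = 1 AND 1 = 1
s1 = s0 AND in4 = 1 AND 1 = 1
s2 = in2 AND s1 = 1 AND 1 = 1
s3 = s2 AND in1 = 1 AND 1 = 1
So s3 = 1 as required.

in0=1, in1=1, in2=1, in3=1, in4=1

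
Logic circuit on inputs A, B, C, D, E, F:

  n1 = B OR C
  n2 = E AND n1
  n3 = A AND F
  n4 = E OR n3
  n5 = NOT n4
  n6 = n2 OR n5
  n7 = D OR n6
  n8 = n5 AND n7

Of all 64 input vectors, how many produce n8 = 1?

n8 = n5 AND n7 must be 1, so both n5 = 1 and n7 = 1.
Enumerating the 64 input combinations, 24 give n8 = 1 and 40 give n8 = 0.

24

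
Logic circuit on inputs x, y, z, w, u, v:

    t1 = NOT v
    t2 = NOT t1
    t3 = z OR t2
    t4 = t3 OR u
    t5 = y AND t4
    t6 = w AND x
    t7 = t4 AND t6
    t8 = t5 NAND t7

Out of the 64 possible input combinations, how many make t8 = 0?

t8 = t5 NAND t7 must be 0, so both t5 = 1 and t7 = 1.
t5 = y AND t4 must be 1, so both y = 1 and t4 = 1.
t7 = t4 AND t6 must be 1, so both t4 = 1 and t6 = 1.
Enumerating the 64 input combinations, 7 give t8 = 0 and 57 give t8 = 1.

7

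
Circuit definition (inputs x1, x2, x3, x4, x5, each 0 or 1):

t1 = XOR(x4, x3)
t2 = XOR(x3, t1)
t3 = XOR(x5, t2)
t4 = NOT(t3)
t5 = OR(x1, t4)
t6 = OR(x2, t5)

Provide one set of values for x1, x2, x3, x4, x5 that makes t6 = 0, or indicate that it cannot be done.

x1=0, x2=0, x3=1, x4=1, x5=0

t6 = OR(x2, t5) must be 0, so both x2 = 0 and t5 = 0.
t5 = OR(x1, t4) must be 0, so both x1 = 0 and t4 = 0.
t4 = NOT(t3) must be 0, so t3 = 1.
Check with x1=0, x2=0, x3=1, x4=1, x5=0:
t1 = XOR(x4, x3) = XOR(1, 1) = 0
t2 = XOR(x3, t1) = XOR(1, 0) = 1
t3 = XOR(x5, t2) = XOR(0, 1) = 1
t4 = NOT(t3) = NOT 1 = 0
t5 = OR(x1, t4) = OR(0, 0) = 0
t6 = OR(x2, t5) = OR(0, 0) = 0
So t6 = 0 as required.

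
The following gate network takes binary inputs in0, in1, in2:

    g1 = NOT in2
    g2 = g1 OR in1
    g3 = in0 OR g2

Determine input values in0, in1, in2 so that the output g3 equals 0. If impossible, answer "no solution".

in0=0 in1=0 in2=1

g3 = in0 OR g2 must be 0, so both in0 = 0 and g2 = 0.
g2 = g1 OR in1 must be 0, so both g1 = 0 and in1 = 0.
g1 = NOT in2 must be 0, so in2 = 1.
Check with in0=0 in1=0 in2=1:
g1 = NOT in2 = NOT 1 = 0
g2 = g1 OR in1 = 0 OR 0 = 0
g3 = in0 OR g2 = 0 OR 0 = 0
So g3 = 0 as required.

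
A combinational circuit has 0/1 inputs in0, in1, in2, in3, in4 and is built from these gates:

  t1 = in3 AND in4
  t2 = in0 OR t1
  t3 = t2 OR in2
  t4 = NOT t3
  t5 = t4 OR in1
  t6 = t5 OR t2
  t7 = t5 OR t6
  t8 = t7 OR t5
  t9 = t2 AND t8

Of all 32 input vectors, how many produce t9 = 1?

20

t9 = t2 AND t8 must be 1, so both t2 = 1 and t8 = 1.
t2 = in0 OR t1 must be 1, so at least one of in0, t1 is 1.
t8 = t7 OR t5 must be 1, so at least one of t7, t5 is 1.
Enumerating the 32 input combinations, 20 give t9 = 1 and 12 give t9 = 0.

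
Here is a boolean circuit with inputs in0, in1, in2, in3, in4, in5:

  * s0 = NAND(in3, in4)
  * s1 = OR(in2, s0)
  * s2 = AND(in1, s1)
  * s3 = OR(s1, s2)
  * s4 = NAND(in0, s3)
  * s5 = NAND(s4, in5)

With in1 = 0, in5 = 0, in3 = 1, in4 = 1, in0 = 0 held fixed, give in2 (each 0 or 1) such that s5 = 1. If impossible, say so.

in2=1

s5 = NAND(s4, in5) must be 1, so at least one of s4, in5 is 0.
Check with in1 = 0, in5 = 0, in3 = 1, in4 = 1, in0 = 0 and in2=1:
s0 = NAND(in3, in4) = NAND(1, 1) = 0
s1 = OR(in2, s0) = OR(1, 0) = 1
s2 = AND(in1, s1) = AND(0, 1) = 0
s3 = OR(s1, s2) = OR(1, 0) = 1
s4 = NAND(in0, s3) = NAND(0, 1) = 1
s5 = NAND(s4, in5) = NAND(1, 0) = 1
So s5 = 1.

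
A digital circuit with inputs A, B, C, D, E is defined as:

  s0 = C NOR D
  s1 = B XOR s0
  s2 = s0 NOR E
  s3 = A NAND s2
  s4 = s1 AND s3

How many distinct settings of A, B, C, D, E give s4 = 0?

s4 = s1 AND s3 must be 0, so at least one of s1, s3 is 0.
Enumerating the 32 input combinations, 19 give s4 = 0 and 13 give s4 = 1.

19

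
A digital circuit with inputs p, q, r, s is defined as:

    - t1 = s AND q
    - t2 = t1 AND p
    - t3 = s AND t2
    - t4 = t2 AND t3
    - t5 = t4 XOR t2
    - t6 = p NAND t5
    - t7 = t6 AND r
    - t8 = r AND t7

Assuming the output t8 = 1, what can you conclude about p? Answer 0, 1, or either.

Both values of p occur among assignments with t8 = 1:
  p=0: p=0, q=0, r=1, s=0
  p=1: p=1, q=0, r=1, s=0

either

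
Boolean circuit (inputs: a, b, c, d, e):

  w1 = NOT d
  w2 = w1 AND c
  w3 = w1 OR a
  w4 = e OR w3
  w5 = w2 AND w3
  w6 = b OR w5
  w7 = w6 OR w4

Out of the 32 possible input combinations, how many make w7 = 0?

w7 = w6 OR w4 must be 0, so both w6 = 0 and w4 = 0.
w6 = b OR w5 must be 0, so both b = 0 and w5 = 0.
Satisfying assignments:
  a=0, b=0, c=0, d=1, e=0
  a=0, b=0, c=1, d=1, e=0

2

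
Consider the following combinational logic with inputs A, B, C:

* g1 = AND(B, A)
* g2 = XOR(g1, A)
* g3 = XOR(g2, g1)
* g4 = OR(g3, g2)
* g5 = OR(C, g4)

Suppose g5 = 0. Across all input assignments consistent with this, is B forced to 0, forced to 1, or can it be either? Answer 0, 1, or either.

either

Both values of B occur among assignments with g5 = 0:
  B=0: A=0, B=0, C=0
  B=1: A=0, B=1, C=0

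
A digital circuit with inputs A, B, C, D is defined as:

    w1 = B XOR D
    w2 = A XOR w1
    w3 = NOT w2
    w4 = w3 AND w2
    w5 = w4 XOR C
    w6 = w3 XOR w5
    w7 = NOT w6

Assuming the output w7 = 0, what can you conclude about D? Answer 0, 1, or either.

Both values of D occur among assignments with w7 = 0:
  D=0: A=0, B=0, C=0, D=0
  D=1: A=0, B=0, C=1, D=1

either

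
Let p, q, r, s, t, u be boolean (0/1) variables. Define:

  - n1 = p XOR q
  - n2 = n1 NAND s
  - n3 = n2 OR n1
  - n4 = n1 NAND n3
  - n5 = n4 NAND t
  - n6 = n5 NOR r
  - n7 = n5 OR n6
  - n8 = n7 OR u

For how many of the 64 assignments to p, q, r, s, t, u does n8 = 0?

n8 = n7 OR u must be 0, so both n7 = 0 and u = 0.
Satisfying assignments:
  p=0, q=0, r=1, s=0, t=1, u=0
  p=0, q=0, r=1, s=1, t=1, u=0
  p=1, q=1, r=1, s=0, t=1, u=0
  p=1, q=1, r=1, s=1, t=1, u=0

4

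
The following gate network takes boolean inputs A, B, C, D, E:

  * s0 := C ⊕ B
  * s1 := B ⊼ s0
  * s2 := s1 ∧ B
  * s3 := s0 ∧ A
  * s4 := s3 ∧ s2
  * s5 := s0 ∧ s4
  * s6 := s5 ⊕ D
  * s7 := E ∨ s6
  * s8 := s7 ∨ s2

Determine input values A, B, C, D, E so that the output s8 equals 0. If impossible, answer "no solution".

s8 = s7 ∨ s2 must be 0, so both s7 = 0 and s2 = 0.
Check with A=1 B=1 C=0 D=0 E=0:
s0 = C ⊕ B = 0 ⊕ 1 = 1
s1 = B ⊼ s0 = 1 ⊼ 1 = 0
s2 = s1 ∧ B = 0 ∧ 1 = 0
s3 = s0 ∧ A = 1 ∧ 1 = 1
s4 = s3 ∧ s2 = 1 ∧ 0 = 0
s5 = s0 ∧ s4 = 1 ∧ 0 = 0
s6 = s5 ⊕ D = 0 ⊕ 0 = 0
s7 = E ∨ s6 = 0 ∨ 0 = 0
s8 = s7 ∨ s2 = 0 ∨ 0 = 0
So s8 = 0 as required.

A=1 B=1 C=0 D=0 E=0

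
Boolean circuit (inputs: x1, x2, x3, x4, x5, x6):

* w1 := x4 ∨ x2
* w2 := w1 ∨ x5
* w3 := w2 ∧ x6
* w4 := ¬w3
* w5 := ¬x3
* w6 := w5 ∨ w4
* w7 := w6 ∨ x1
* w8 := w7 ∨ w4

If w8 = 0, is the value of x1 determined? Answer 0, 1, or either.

0

w8 = w7 ∨ w4 must be 0, so both w7 = 0 and w4 = 0.
w7 = w6 ∨ x1 must be 0, so both w6 = 0 and x1 = 0.
Every assignment with w8 = 0 has x1 = 0; there are 7 such assignment(s).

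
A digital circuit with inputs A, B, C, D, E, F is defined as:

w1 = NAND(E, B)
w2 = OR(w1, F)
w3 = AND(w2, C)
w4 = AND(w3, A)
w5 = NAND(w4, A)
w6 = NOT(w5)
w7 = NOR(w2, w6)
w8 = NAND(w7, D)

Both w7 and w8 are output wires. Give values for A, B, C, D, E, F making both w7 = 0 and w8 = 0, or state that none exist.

Across all 64 input combinations, none give both w7 = 0 and w8 = 0.

no solution exists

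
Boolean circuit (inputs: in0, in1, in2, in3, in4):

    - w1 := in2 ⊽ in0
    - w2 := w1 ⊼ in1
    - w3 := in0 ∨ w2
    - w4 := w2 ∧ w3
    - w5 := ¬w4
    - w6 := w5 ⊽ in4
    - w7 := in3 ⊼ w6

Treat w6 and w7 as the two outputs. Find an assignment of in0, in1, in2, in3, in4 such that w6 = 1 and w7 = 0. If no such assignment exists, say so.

in0=0 in1=0 in2=1 in3=1 in4=0

Check with in0=0 in1=0 in2=1 in3=1 in4=0:
w1 = in2 ⊽ in0 = 1 ⊽ 0 = 0
w2 = w1 ⊼ in1 = 0 ⊼ 0 = 1
w3 = in0 ∨ w2 = 0 ∨ 1 = 1
w4 = w2 ∧ w3 = 1 ∧ 1 = 1
w5 = ¬w4 = ¬1 = 0
w6 = w5 ⊽ in4 = 0 ⊽ 0 = 1
w7 = in3 ⊼ w6 = 1 ⊼ 1 = 0
So w6 = 1 and w7 = 0.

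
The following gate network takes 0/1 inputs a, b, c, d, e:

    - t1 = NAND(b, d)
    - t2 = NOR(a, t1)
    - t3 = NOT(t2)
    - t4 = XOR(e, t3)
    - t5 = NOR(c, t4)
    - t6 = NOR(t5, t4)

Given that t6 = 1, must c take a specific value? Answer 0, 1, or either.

1

t6 = NOR(t5, t4) must be 1, so both t5 = 0 and t4 = 0.
Every assignment with t6 = 1 has c = 1; there are 8 such assignment(s).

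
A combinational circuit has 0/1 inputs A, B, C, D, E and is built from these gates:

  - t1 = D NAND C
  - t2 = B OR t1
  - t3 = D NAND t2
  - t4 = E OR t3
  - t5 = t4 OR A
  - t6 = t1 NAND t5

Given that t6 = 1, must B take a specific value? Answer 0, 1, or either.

either

Both values of B occur among assignments with t6 = 1:
  B=0: A=0, B=0, C=0, D=1, E=0
  B=1: A=0, B=1, C=0, D=1, E=0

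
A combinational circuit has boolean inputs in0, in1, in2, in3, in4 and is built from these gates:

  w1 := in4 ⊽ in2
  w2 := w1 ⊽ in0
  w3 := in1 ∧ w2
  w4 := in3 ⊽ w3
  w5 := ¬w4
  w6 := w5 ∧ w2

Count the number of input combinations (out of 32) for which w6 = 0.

w6 = w5 ∧ w2 must be 0, so at least one of w5, w2 is 0.
Enumerating the 32 input combinations, 23 give w6 = 0 and 9 give w6 = 1.

23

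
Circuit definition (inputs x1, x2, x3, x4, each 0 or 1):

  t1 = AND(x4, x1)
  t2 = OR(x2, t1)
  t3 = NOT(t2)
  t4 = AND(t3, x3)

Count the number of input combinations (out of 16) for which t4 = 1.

3

t4 = AND(t3, x3) must be 1, so both t3 = 1 and x3 = 1.
t3 = NOT(t2) must be 1, so t2 = 0.
Satisfying assignments:
  x1=0, x2=0, x3=1, x4=0
  x1=0, x2=0, x3=1, x4=1
  x1=1, x2=0, x3=1, x4=0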